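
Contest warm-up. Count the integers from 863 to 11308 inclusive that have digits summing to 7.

The integers in [863, 11308] that have digits summing to 7: 1006, 1015, 1024, 1033, 1042, 1051, …, 11230, 11302.
128 qualify.

128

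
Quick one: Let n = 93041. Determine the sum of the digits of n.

9+3+0+4+1 = 17

17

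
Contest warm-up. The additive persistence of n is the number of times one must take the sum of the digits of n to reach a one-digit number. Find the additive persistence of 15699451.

2

15699451 → 40 → 4 (2 steps)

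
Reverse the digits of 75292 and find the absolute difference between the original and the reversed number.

Reverse of 75292 is 29257.
|75292 − 29257| = 46035

46035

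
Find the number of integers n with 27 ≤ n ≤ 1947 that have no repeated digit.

The integers in [27, 1947] that have no repeated digit: 27, 28, 29, 30, 31, 32, …, 1946, 1947.
1189 qualify.

1189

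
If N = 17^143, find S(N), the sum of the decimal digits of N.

872

17^143 = 89990311908498647045788321790870571946973640519785658861481127970769438512698884143655738456799121961616858405181389315867595801377299617421026433812938863796708814458356310513
Sum of its 176 digits: 872.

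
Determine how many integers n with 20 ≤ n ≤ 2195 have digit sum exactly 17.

The integers in [20, 2195] that have digit sum exactly 17: 89, 98, 179, 188, 197, 269, …, 2186, 2195.
141 qualify.

141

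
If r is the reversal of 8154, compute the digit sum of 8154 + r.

18

Reversal of 8154 is 4518; 8154 + 4518 = 12672.
Digit sum of 12672: 1+2+6+7+2 = 18.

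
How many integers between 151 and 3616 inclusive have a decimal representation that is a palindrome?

111

The integers in [151, 3616] that have a decimal representation that is a palindrome: 151, 161, 171, 181, 191, 202, …, 3443, 3553.
111 qualify.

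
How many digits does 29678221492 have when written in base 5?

15

29678221492 in base 5 is 441240111041432, which has 15 digits.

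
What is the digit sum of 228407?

2+2+8+4+0+7 = 23

23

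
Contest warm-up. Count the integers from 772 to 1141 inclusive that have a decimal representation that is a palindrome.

The integers in [772, 1141] that have a decimal representation that is a palindrome: 777, 787, 797, 808, 818, 828, …, 1001, 1111.
25 qualify.

25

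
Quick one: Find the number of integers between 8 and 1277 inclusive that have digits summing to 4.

The integers in [8, 1277] that have digits summing to 4: 13, 22, 31, 40, 103, 112, …, 1201, 1210.
23 qualify.

23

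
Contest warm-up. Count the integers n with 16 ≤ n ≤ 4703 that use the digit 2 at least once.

2026

The integers in [16, 4703] that use the digit 2 at least once: 20, 21, 22, 23, 24, 25, …, 4692, 4702.
2026 qualify.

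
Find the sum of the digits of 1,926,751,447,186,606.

73

1+9+2+6+7+5+1+4+4+7+1+8+6+6+0+6 = 73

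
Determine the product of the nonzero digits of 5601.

30

5×6×1 = 30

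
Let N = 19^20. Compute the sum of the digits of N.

19^20 = 37589973457545958193355601
Sum of its 26 digits: 136.

136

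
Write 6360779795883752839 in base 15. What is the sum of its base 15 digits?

103

6360779795883752839 in base 15 is E7D4B04A26912794.
Digit sum: 14+7+13+4+11+0+4+10+2+6+9+1+2+7+9+4 = 103.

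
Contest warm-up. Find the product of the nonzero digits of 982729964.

3919104

9×8×2×7×2×9×9×6×4 = 3919104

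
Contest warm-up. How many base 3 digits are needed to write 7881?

7881 in base 3 is 101210220, which has 9 digits.

9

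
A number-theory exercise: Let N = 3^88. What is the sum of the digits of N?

198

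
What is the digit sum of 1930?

13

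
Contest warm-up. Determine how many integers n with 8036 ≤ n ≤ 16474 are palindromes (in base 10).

84

The integers in [8036, 16474] that are palindromes (in base 10): 8118, 8228, 8338, 8448, 8558, 8668, …, 16361, 16461.
84 qualify.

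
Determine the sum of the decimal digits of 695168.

35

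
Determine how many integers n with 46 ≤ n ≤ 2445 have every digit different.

1390

The integers in [46, 2445] that have every digit different: 46, 47, 48, 49, 50, 51, …, 2438, 2439.
1390 qualify.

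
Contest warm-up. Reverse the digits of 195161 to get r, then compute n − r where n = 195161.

33570

Reverse of 195161 is 161591.
195161 − 161591 = 33570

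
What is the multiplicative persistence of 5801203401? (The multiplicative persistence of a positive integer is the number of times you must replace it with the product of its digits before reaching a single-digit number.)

5801203401 → 0 (1 step)

1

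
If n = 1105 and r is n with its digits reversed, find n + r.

Reverse of 1105 is 5011.
1105 + 5011 = 6116

6116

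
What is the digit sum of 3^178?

3^178 = 8464149782874043593254414191179506861158311266932799636000173971661904149225893113289
Sum of its 85 digits: 378.

378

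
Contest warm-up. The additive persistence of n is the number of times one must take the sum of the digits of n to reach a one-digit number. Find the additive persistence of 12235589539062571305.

12235589539062571305 → 81 → 9 (2 steps)

2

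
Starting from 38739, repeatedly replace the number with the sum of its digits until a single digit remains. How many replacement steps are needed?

38739 → 30 → 3 (2 steps)

2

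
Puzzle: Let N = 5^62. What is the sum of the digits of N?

5^62 = 21684043449710088680149056017398834228515625
Sum of its 44 digits: 187.

187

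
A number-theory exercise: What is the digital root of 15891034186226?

1+5+8+9+1+0+3+4+1+8+6+2+2+6 = 56
5+6 = 11
1+1 = 2

2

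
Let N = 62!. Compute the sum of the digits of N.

62! = 31469973260387937525653122354950764088012280797258232192163168247821107200000000000000
Sum of its 86 digits: 306.

306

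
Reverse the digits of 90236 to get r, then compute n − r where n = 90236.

27027

Reverse of 90236 is 63209.
90236 − 63209 = 27027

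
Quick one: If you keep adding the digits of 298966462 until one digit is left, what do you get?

2+9+8+9+6+6+4+6+2 = 52
5+2 = 7
(Equivalently, 298966462 mod 9 = 7.)

7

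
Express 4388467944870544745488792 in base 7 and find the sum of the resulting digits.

88

4388467944870544745488792 in base 7 is 123532364552120540630236203523.
Digit sum: 1+2+3+5+3+2+3+6+4+5+5+2+1+2+0+5+4+0+6+3+0+2+3+6+2+0+3+5+2+3 = 88.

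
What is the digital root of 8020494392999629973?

5

8+0+2+0+4+9+4+3+9+2+9+9+9+6+2+9+9+7+3 = 104
1+0+4 = 5
(Equivalently, 8020494392999629973 mod 9 = 5.)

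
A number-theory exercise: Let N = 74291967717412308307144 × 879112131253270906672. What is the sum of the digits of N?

205

74291967717412308307144 × 879112131253270906672 = 65310970075053534183758333970466758334864768
Sum of its 44 digits: 205.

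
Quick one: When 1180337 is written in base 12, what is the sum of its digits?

1180337 in base 12 is 48B095.
Digit sum: 4+8+11+0+9+5 = 37.

37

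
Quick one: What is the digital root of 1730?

2

1+7+3+0 = 11
1+1 = 2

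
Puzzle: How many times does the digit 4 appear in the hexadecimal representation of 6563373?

1

6563373 in base 16 is 64262D.
The digit 4 appears 1 time.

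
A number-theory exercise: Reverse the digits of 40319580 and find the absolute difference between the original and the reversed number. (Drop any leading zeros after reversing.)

31728276

Reverse of 40319580 is 8591304.
|40319580 − 8591304| = 31728276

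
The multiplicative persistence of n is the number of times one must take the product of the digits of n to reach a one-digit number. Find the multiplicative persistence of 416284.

3

416284 → 1536 → 90 → 0 (3 steps)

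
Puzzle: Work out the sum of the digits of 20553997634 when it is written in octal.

30

20553997634 in base 8 is 231107216502.
Digit sum: 2+3+1+1+0+7+2+1+6+5+0+2 = 30.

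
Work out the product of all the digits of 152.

10

1×5×2 = 10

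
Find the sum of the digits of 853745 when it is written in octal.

853745 in base 8 is 3203361.
Digit sum: 3+2+0+3+3+6+1 = 18.

18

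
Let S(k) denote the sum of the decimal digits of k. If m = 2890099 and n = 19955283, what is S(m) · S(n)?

1554

S(2890099) = 2+8+9+0+0+9+9 = 37.
S(19955283) = 1+9+9+5+5+2+8+3 = 42.
37 · 42 = 1554.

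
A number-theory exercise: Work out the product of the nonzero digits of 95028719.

9×5×2×8×7×1×9 = 45360

45360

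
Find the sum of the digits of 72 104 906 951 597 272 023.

81

7+2+1+0+4+9+0+6+9+5+1+5+9+7+2+7+2+0+2+3 = 81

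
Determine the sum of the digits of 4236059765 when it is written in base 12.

4236059765 in base 12 is 9A2793585.
Digit sum: 9+10+2+7+9+3+5+8+5 = 58.

58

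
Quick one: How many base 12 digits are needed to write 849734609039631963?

17

849734609039631963 in base 12 is 4719B484002805823, which has 17 digits.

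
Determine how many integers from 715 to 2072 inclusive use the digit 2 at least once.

The integers in [715, 2072] that use the digit 2 at least once: 720, 721, 722, 723, 724, 725, …, 2071, 2072.
399 qualify.

399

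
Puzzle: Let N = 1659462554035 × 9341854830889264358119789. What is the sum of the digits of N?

1659462554035 × 9341854830889264358119789 = 15502458277091701641987759944415298615
Sum of its 38 digits: 178.

178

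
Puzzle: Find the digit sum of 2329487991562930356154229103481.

133

2+3+2+9+4+8+7+9+9+1+5+6+2+9+3+0+3+5+6+1+5+4+2+2+9+1+0+3+4+8+1 = 133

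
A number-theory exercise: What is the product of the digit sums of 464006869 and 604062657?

1548

S(464006869) = 4+6+4+0+0+6+8+6+9 = 43.
S(604062657) = 6+0+4+0+6+2+6+5+7 = 36.
43 · 36 = 1548.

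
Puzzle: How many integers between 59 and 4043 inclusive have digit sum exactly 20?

The integers in [59, 4043] that have digit sum exactly 20: 299, 389, 398, 479, 488, 497, …, 3971, 3980.
199 qualify.

199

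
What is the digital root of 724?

7+2+4 = 13
1+3 = 4
(Equivalently, 724 mod 9 = 4.)

4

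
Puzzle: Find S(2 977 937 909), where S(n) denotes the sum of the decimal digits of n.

2+9+7+7+9+3+7+9+0+9 = 62

62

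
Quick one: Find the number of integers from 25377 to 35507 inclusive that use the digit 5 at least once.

The integers in [25377, 35507] that use the digit 5 at least once: 25377, 25378, 25379, 25380, 25381, 25382, …, 35506, 35507.
3570 qualify.

3570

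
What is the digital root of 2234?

2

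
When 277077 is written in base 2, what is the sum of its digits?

277077 in base 2 is 1000011101001010101.
Digit sum: 1+0+0+0+0+1+1+1+0+1+0+0+1+0+1+0+1+0+1 = 9.

9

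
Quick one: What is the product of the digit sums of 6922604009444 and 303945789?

2400

S(6922604009444) = 6+9+2+2+6+0+4+0+0+9+4+4+4 = 50.
S(303945789) = 3+0+3+9+4+5+7+8+9 = 48.
50 · 48 = 2400.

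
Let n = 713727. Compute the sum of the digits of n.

27

7+1+3+7+2+7 = 27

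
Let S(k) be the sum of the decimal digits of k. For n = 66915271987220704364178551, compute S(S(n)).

First digit sum: 116.
1+1+6 = 8.

8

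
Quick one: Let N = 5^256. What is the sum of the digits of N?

5^256 = 86361685550944446253863518628003995711160003644362813850237034701685918031624270579715075034722882265605472939461496635969950989468319466936530037770580747746862471103668212890625
Sum of its 179 digits: 805.

805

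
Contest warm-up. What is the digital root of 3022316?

8

3+0+2+2+3+1+6 = 17
1+7 = 8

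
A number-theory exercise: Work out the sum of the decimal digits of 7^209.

796

7^209 = 422172910905251082898342892507708254420575225812469392211799592546100439414212081173038488709684817505454589853340690711478675172759132571155298594457803891890861791746265193607
Sum of its 177 digits: 796.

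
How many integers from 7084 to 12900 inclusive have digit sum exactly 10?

151

The integers in [7084, 12900] that have digit sum exactly 10: 7102, 7111, 7120, 7201, 7210, 7300, …, 12610, 12700.
151 qualify.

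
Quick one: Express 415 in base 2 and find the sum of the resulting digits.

415 in base 2 is 110011111.
Digit sum: 1+1+0+0+1+1+1+1+1 = 7.

7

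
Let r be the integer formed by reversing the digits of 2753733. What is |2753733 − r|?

Reverse of 2753733 is 3373572.
|2753733 − 3373572| = 619839

619839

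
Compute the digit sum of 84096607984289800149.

8+4+0+9+6+6+0+7+9+8+4+2+8+9+8+0+0+1+4+9 = 102

102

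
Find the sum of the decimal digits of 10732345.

25

1+0+7+3+2+3+4+5 = 25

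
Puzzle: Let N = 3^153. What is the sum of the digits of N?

351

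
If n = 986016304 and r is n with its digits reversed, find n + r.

1389626993

Reverse of 986016304 is 403610689.
986016304 + 403610689 = 1389626993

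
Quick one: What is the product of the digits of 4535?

4×5×3×5 = 300

300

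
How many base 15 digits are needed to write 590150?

590150 in base 15 is B9CD5, which has 5 digits.

5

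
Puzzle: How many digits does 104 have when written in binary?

7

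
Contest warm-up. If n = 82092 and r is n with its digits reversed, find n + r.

111120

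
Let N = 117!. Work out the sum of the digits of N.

117! = 3969937160808720895401959629498630647790406360168322301129748464310422041758630649341780708631240196854767624444057168110272995649603642560353748940315749184568295424000000000000000000000000000
Sum of its 193 digits: 738.

738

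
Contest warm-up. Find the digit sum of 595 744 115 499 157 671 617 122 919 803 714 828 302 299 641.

205

5+9+5+7+4+4+1+1+5+4+9+9+1+5+7+6+7+1+6+1+7+1+2+2+9+1+9+8+0+3+7+1+4+8+2+8+3+0+2+2+9+9+6+4+1 = 205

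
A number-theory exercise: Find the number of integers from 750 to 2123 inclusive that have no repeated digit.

The integers in [750, 2123] that have no repeated digit: 750, 751, 752, 753, 754, 756, …, 2108, 2109.
743 qualify.

743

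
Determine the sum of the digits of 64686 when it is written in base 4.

18

64686 in base 4 is 33302232.
Digit sum: 3+3+3+0+2+2+3+2 = 18.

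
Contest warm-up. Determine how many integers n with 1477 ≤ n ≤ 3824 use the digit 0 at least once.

613

The integers in [1477, 3824] that use the digit 0 at least once: 1480, 1490, 1500, 1501, 1502, 1503, …, 3810, 3820.
613 qualify.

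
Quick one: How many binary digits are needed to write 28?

5

28 in base 2 is 11100, which has 5 digits.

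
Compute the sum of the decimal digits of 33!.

144

33! = 8683317618811886495518194401280000000
Sum of its 37 digits: 144.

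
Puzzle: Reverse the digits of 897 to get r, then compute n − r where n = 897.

Reverse of 897 is 798.
897 − 798 = 99

99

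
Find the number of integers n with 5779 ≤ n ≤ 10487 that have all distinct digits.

2261

The integers in [5779, 10487] that have all distinct digits: 5780, 5781, 5782, 5783, 5784, 5786, …, 10486, 10487.
2261 qualify.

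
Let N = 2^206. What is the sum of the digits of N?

2^206 = 102844034832575377634685573909834406561420991602098741459288064
Sum of its 63 digits: 283.

283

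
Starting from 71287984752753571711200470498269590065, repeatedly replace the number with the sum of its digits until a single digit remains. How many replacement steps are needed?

71287984752753571711200470498269590065 → 173 → 11 → 2 (3 steps)

3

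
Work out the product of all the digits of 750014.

7×5×0×0×1×4 = 0

0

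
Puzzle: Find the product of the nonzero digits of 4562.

240

4×5×6×2 = 240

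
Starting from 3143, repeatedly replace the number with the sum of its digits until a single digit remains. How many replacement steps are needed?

3143 → 11 → 2 (2 steps)

2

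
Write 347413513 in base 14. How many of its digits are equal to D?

2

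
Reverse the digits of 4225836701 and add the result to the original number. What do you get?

Reverse of 4225836701 is 1076385224.
4225836701 + 1076385224 = 5302221925

5302221925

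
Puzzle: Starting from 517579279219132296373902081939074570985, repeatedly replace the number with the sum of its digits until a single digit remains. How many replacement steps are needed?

517579279219132296373902081939074570985 → 186 → 15 → 6 (3 steps)

3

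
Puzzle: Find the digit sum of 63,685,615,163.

6+3+6+8+5+6+1+5+1+6+3 = 50

50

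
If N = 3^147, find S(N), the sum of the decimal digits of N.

3^147 = 13703277223523221219433362313025801636536040755174924956117940937101787
Sum of its 71 digits: 270.

270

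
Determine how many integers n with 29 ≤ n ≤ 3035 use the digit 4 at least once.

814

The integers in [29, 3035] that use the digit 4 at least once: 34, 40, 41, 42, 43, 44, …, 3024, 3034.
814 qualify.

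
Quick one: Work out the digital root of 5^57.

8

The digital root of n equals n mod 9 (or 9 when 9 | n), so we need 5^57 mod 9.
5^57 ≡ 8 (mod 9), so the digital root is 8.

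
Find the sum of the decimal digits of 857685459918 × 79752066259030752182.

123

857685459918 × 79752066259030752182 = 68402187628787600406124152041076
Sum of its 32 digits: 123.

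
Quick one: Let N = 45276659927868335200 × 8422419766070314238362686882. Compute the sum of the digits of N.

45276659927868335200 × 8422419766070314238362686882 = 381339035518121994492428010770529489000218846400
Sum of its 48 digits: 189.

189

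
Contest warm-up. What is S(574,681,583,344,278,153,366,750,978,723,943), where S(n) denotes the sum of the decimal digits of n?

163

5+7+4+6+8+1+5+8+3+3+4+4+2+7+8+1+5+3+3+6+6+7+5+0+9+7+8+7+2+3+9+4+3 = 163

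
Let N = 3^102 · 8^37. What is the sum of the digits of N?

3^102 · 8^37 = 12041968868353306941174195004257321748140632871437504192281902484122571311710994432
Sum of its 83 digits: 324.

324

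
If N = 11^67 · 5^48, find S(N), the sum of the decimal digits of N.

11^67 · 5^48 = 21079976079732802279317811587287888702709199399882756361354009491033320244923743302933871746063232421875
Sum of its 104 digits: 470.

470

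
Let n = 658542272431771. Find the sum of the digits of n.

64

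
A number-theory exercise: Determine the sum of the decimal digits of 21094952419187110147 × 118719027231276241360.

166

21094952419187110147 × 118719027231276241360 = 2504372230695951154771300950358477079920
Sum of its 40 digits: 166.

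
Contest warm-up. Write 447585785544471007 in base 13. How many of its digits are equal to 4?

2

447585785544471007 in base 13 is 898A366618445805.
The digit 4 appears 2 times.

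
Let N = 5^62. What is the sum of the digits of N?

5^62 = 21684043449710088680149056017398834228515625
Sum of its 44 digits: 187.

187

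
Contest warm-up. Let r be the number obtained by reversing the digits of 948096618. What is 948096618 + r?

1764787467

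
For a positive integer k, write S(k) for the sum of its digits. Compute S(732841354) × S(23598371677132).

S(732841354) = 7+3+2+8+4+1+3+5+4 = 37.
S(23598371677132) = 2+3+5+9+8+3+7+1+6+7+7+1+3+2 = 64.
37 · 64 = 2368.

2368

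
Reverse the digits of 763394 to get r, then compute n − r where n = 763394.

270027

Reverse of 763394 is 493367.
763394 − 493367 = 270027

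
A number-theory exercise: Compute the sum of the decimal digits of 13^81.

13^81 = 1695944113566709517484636187661516861140855543234405659039410058251625487462691115859137613
Sum of its 91 digits: 397.

397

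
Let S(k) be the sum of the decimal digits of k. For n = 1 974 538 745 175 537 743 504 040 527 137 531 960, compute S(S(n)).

13

First digit sum: 157.
1+5+7 = 13.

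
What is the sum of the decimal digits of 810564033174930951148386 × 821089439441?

153

810564033174930951148386 × 821089439441 = 665545567630640182172309215951892226
Sum of its 36 digits: 153.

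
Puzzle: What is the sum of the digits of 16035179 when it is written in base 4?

16035179 in base 4 is 331022311223.
Digit sum: 3+3+1+0+2+2+3+1+1+2+2+3 = 23.

23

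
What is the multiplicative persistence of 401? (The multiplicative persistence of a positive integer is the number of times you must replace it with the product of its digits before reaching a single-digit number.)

401 → 0 (1 step)

1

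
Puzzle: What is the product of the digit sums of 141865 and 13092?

375

S(141865) = 1+4+1+8+6+5 = 25.
S(13092) = 1+3+0+9+2 = 15.
25 · 15 = 375.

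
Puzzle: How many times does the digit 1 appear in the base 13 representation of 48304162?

1

48304162 in base 13 is A01355A.
The digit 1 appears 1 time.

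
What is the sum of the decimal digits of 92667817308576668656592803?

9+2+6+6+7+8+1+7+3+0+8+5+7+6+6+6+8+6+5+6+5+9+2+8+0+3 = 139

139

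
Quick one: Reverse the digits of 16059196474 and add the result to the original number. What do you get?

Reverse of 16059196474 is 47469195061.
16059196474 + 47469195061 = 63528391535

63528391535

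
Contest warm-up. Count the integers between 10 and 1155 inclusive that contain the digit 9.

294

The integers in [10, 1155] that contain the digit 9: 19, 29, 39, 49, 59, 69, …, 1139, 1149.
294 qualify.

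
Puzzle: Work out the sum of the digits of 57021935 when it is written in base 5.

57021935 in base 5 is 104044200220.
Digit sum: 1+0+4+0+4+4+2+0+0+2+2+0 = 19.

19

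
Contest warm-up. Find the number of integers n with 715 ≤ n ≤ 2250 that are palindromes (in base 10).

42

The integers in [715, 2250] that are palindromes (in base 10): 717, 727, 737, 747, 757, 767, …, 2112, 2222.
42 qualify.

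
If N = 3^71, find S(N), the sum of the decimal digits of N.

180

3^71 = 7509466514979724803946715958257547
Sum of its 34 digits: 180.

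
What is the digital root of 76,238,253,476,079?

7+6+2+3+8+2+5+3+4+7+6+0+7+9 = 69
6+9 = 15
1+5 = 6

6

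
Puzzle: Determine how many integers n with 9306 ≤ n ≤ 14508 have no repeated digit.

The integers in [9306, 14508] that have no repeated digit: 9306, 9307, 9308, 9310, 9312, 9314, …, 14507, 14508.
1471 qualify.

1471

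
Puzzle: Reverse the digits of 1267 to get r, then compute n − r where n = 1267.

Reverse of 1267 is 7621.
1267 − 7621 = -6354

-6354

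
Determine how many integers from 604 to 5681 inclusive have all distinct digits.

2625

The integers in [604, 5681] that have all distinct digits: 604, 605, 607, 608, 609, 610, …, 5680, 5681.
2625 qualify.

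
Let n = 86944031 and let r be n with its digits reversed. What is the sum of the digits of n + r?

70

Reversal of 86944031 is 13044968; 86944031 + 13044968 = 99988999.
Digit sum of 99988999: 9+9+9+8+8+9+9+9 = 70.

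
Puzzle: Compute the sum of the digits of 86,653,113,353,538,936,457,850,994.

129

8+6+6+5+3+1+1+3+3+5+3+5+3+8+9+3+6+4+5+7+8+5+0+9+9+4 = 129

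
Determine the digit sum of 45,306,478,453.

49

4+5+3+0+6+4+7+8+4+5+3 = 49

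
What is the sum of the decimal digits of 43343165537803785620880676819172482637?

4+3+3+4+3+1+6+5+5+3+7+8+0+3+7+8+5+6+2+0+8+8+0+6+7+6+8+1+9+1+7+2+4+8+2+6+3+7 = 176

176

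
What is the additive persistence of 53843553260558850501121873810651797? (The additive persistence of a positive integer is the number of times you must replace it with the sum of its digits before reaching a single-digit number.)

3

53843553260558850501121873810651797 → 147 → 12 → 3 (3 steps)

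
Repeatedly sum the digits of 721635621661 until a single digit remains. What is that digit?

1

7+2+1+6+3+5+6+2+1+6+6+1 = 46
4+6 = 10
1+0 = 1
(Equivalently, 721635621661 mod 9 = 1.)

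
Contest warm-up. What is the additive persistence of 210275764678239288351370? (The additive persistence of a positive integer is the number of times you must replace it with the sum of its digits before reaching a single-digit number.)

2

210275764678239288351370 → 106 → 7 (2 steps)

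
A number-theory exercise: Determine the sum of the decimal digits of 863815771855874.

8+6+3+8+1+5+7+7+1+8+5+5+8+7+4 = 83

83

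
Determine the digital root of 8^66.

1

The digital root of n equals n mod 9 (or 9 when 9 | n), so we need 8^66 mod 9.
8^66 ≡ 1 (mod 9), so the digital root is 1.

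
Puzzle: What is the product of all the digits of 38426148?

36864

3×8×4×2×6×1×4×8 = 36864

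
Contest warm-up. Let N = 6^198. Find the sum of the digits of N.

630

6^198 = 11856256217000761133249302542188159231749687370958039708207752192642025820822770528307559426132141591578133762963225828637624034458822090066222655331106816
Sum of its 155 digits: 630.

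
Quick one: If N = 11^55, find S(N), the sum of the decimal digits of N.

11^55 = 1890591424712781041871514584574319778449301246603238034051
Sum of its 58 digits: 236.

236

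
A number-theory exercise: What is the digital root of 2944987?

2+9+4+4+9+8+7 = 43
4+3 = 7

7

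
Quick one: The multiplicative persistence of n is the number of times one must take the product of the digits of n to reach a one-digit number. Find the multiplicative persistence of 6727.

6727 → 588 → 320 → 0 (3 steps)

3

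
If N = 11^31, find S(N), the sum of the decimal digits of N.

11^31 = 191943424957750480504146841291811
Sum of its 33 digits: 137.

137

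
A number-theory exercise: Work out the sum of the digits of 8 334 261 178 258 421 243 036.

83

8+3+3+4+2+6+1+1+7+8+2+5+8+4+2+1+2+4+3+0+3+6 = 83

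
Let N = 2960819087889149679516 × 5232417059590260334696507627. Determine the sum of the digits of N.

213

2960819087889149679516 × 5232417059590260334696507627 = 15492240305831661149897159185133083200671499668532
Sum of its 50 digits: 213.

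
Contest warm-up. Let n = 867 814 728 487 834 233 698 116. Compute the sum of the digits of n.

8+6+7+8+1+4+7+2+8+4+8+7+8+3+4+2+3+3+6+9+8+1+1+6 = 124

124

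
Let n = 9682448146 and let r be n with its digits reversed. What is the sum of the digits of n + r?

32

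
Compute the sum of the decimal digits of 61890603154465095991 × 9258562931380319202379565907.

201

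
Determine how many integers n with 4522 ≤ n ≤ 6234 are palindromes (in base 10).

The integers in [4522, 6234] that are palindromes (in base 10): 4554, 4664, 4774, 4884, 4994, 5005, …, 6116, 6226.
18 qualify.

18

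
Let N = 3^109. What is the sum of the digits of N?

234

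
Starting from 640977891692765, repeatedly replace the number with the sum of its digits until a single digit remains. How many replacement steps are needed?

3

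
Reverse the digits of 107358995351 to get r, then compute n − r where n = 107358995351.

Reverse of 107358995351 is 153599853701.
107358995351 − 153599853701 = -46240858350

-46240858350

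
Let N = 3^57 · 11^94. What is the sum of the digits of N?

585

3^57 · 11^94 = 122130440606565989513657546909630773492087120970806294032558901737675575563638469455938261552935969410746085922906839468313083
Sum of its 126 digits: 585.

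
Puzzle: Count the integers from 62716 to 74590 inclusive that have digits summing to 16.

305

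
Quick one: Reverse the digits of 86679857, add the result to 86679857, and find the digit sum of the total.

Reversal of 86679857 is 75897668; 86679857 + 75897668 = 162577525.
Digit sum of 162577525: 1+6+2+5+7+7+5+2+5 = 40.

40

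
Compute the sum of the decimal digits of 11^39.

11^39 = 41144777789250865278081232758997200423491
Sum of its 41 digits: 188.

188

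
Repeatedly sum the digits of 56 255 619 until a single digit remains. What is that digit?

5+6+2+5+5+6+1+9 = 39
3+9 = 12
1+2 = 3

3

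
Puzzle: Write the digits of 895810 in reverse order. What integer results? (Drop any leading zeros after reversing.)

18598

Reversing 895810 gives 18598.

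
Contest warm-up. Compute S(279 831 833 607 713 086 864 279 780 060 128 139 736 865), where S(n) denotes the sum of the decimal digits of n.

2+7+9+8+3+1+8+3+3+6+0+7+7+1+3+0+8+6+8+6+4+2+7+9+7+8+0+0+6+0+1+2+8+1+3+9+7+3+6+8+6+5 = 198

198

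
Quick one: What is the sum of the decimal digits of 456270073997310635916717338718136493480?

176

4+5+6+2+7+0+0+7+3+9+9+7+3+1+0+6+3+5+9+1+6+7+1+7+3+3+8+7+1+8+1+3+6+4+9+3+4+8+0 = 176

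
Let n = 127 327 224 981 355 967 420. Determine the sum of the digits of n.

1+2+7+3+2+7+2+2+4+9+8+1+3+5+5+9+6+7+4+2+0 = 89

89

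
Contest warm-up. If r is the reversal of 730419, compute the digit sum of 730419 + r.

30

Reversal of 730419 is 914037; 730419 + 914037 = 1644456.
Digit sum of 1644456: 1+6+4+4+4+5+6 = 30.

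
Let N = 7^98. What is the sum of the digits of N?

7^98 = 66009724686219550843768321818371771650147004059278069406814190436565131829325062449
Sum of its 83 digits: 355.

355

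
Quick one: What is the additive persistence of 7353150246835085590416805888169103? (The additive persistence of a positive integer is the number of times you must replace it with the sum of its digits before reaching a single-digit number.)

7353150246835085590416805888169103 → 147 → 12 → 3 (3 steps)

3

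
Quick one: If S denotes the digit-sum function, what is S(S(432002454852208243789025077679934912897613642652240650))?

13

First digit sum: 229.
2+2+9 = 13.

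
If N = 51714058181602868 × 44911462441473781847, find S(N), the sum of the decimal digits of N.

145

51714058181602868 × 44911462441473781847 = 2322553981719247145361026056221537196
Sum of its 37 digits: 145.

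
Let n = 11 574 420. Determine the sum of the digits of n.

24

1+1+5+7+4+4+2+0 = 24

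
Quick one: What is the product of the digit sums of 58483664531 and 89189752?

2597

S(58483664531) = 5+8+4+8+3+6+6+4+5+3+1 = 53.
S(89189752) = 8+9+1+8+9+7+5+2 = 49.
53 · 49 = 2597.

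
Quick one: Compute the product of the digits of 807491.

0

8×0×7×4×9×1 = 0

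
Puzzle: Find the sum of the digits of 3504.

12

3+5+0+4 = 12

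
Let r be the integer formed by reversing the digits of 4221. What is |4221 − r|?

Reverse of 4221 is 1224.
|4221 − 1224| = 2997

2997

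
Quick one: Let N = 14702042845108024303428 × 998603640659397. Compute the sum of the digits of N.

14702042845108024303428 × 998603640659397 = 14681513510255312208547361179527512916
Sum of its 38 digits: 144.

144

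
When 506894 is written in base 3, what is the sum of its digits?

18

506894 in base 3 is 221202022212.
Digit sum: 2+2+1+2+0+2+0+2+2+2+1+2 = 18.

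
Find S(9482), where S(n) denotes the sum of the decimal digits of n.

9+4+8+2 = 23

23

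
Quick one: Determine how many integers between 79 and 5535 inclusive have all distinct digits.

2963

The integers in [79, 5535] that have all distinct digits: 79, 80, 81, 82, 83, 84, …, 5497, 5498.
2963 qualify.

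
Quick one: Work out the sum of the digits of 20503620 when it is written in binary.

20503620 in base 2 is 1001110001101110001000100.
Digit sum: 1+0+0+1+1+1+0+0+0+1+1+0+1+1+1+0+0+0+1+0+0+0+1+0+0 = 11.

11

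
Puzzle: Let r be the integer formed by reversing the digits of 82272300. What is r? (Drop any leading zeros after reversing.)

Reversing 82272300 gives 327228.

327228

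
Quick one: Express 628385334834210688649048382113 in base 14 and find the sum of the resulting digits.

628385334834210688649048382113 in base 14 is DD707D1082A3D2A100B78189C5.
Digit sum: 13+13+7+0+7+13+1+0+8+2+10+3+13+2+10+1+0+0+11+7+8+1+8+9+12+5 = 164.

164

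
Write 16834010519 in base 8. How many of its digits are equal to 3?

16834010519 in base 8 is 175330516627.
The digit 3 appears 2 times.

2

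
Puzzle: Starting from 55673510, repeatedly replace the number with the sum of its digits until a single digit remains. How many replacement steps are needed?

2

55673510 → 32 → 5 (2 steps)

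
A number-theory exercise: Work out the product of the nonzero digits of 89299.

8×9×2×9×9 = 11664

11664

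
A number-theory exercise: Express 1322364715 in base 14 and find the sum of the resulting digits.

1322364715 in base 14 is C78A34A7.
Digit sum: 12+7+8+10+3+4+10+7 = 61.

61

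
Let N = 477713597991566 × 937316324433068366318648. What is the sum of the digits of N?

193

477713597991566 × 937316324433068366318648 = 447768753801151073573794851973972522768
Sum of its 39 digits: 193.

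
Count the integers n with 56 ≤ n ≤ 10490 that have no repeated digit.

5344

The integers in [56, 10490] that have no repeated digit: 56, 57, 58, 59, 60, 61, …, 10487, 10489.
5344 qualify.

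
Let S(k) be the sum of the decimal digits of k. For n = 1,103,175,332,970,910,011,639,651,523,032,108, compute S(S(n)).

9

First digit sum: 108.
1+0+8 = 9.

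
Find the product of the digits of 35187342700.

0

3×5×1×8×7×3×4×2×7×0×0 = 0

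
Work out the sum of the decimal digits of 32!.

108

32! = 263130836933693530167218012160000000
Sum of its 36 digits: 108.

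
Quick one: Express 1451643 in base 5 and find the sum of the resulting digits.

23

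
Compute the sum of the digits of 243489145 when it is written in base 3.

23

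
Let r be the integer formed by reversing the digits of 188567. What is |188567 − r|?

577314

Reverse of 188567 is 765881.
|188567 − 765881| = 577314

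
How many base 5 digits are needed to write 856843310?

13

856843310 in base 5 is 3223322441220, which has 13 digits.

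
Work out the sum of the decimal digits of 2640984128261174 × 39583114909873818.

2640984128261174 × 39583114909873818 = 104538378224114984274232088542332
Sum of its 33 digits: 129.

129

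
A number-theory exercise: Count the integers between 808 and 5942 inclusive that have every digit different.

2632

The integers in [808, 5942] that have every digit different: 809, 810, 812, 813, 814, 815, …, 5941, 5942.
2632 qualify.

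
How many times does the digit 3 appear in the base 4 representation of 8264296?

8264296 in base 4 is 133201221220.
The digit 3 appears 2 times.

2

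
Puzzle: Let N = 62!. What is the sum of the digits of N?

62! = 31469973260387937525653122354950764088012280797258232192163168247821107200000000000000
Sum of its 86 digits: 306.

306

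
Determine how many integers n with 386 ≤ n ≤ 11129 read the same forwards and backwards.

The integers in [386, 11129] that read the same forwards and backwards: 393, 404, 414, 424, 434, 444, …, 11011, 11111.
163 qualify.

163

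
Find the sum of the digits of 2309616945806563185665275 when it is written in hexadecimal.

145

2309616945806563185665275 in base 16 is 1E91495E4280AA2AA24FB.
Digit sum: 1+14+9+1+4+9+5+14+4+2+8+0+10+10+2+10+10+2+4+15+11 = 145.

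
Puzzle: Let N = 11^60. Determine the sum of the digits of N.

298

11^60 = 304481639541418099574449295360278774639038415066698088621947601
Sum of its 63 digits: 298.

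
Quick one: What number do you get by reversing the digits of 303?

303

Reversing 303 gives 303.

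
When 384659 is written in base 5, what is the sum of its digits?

384659 in base 5 is 44302114.
Digit sum: 4+4+3+0+2+1+1+4 = 19.

19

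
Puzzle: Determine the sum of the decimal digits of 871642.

8+7+1+6+4+2 = 28

28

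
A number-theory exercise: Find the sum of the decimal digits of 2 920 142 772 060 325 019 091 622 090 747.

2+9+2+0+1+4+2+7+7+2+0+6+0+3+2+5+0+1+9+0+9+1+6+2+2+0+9+0+7+4+7 = 109

109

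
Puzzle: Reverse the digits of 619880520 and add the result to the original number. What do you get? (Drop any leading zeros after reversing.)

Reverse of 619880520 is 25088916.
619880520 + 25088916 = 644969436

644969436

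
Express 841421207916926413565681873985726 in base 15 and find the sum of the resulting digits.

841421207916926413565681873985726 in base 15 is EC2318B7056E2841A9A7A426B4D6.
Digit sum: 14+12+2+3+1+8+11+7+0+5+6+14+2+8+4+1+10+9+10+7+10+4+2+6+11+4+13+6 = 190.

190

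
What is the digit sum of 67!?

369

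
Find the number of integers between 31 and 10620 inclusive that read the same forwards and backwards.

194

The integers in [31, 10620] that read the same forwards and backwards: 33, 44, 55, 66, 77, 88, …, 10501, 10601.
194 qualify.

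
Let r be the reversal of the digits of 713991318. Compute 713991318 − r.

-99207999

Reverse of 713991318 is 813199317.
713991318 − 813199317 = -99207999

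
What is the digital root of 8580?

8+5+8+0 = 21
2+1 = 3

3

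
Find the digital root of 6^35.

The digital root of n equals n mod 9 (or 9 when 9 | n), so we need 6^35 mod 9.
6^35 ≡ 0 (mod 9), so the digital root is 9.

9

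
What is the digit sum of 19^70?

19^70 = 325650737981196211817040643482760123711113829069928887581850461693742906986845870061444601
Sum of its 90 digits: 397.

397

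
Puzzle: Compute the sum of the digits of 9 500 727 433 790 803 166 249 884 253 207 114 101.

9+5+0+0+7+2+7+4+3+3+7+9+0+8+0+3+1+6+6+2+4+9+8+8+4+2+5+3+2+0+7+1+1+4+1+0+1 = 142

142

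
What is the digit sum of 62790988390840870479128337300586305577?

181

6+2+7+9+0+9+8+8+3+9+0+8+4+0+8+7+0+4+7+9+1+2+8+3+3+7+3+0+0+5+8+6+3+0+5+5+7+7 = 181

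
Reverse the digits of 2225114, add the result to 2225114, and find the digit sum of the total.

Reversal of 2225114 is 4115222; 2225114 + 4115222 = 6340336.
Digit sum of 6340336: 6+3+4+0+3+3+6 = 25.

25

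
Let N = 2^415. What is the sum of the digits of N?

596

2^415 = 84615164005151820665845159428194693098035799419427996068435045795123941278247852265624218936283556460491675139202989862944768
Sum of its 125 digits: 596.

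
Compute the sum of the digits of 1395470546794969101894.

111

1+3+9+5+4+7+0+5+4+6+7+9+4+9+6+9+1+0+1+8+9+4 = 111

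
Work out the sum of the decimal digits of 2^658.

2^658 = 1196016433265952743395471289404697169072810493804166494441751843412187589432751524808206008009981008223572409600860332310053179810480242818613945648997260116165130891915497295074524972252293700255744
Sum of its 199 digits: 835.

835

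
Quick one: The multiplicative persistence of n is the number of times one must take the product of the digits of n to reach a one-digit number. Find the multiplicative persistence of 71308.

1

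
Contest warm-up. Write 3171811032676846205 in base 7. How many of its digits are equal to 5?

3171811032676846205 in base 7 is 5451535444623211464062.
The digit 5 appears 4 times.

4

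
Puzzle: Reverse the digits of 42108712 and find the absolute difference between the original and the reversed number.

20328588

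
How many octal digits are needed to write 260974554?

260974554 in base 8 is 1743423732, which has 10 digits.

10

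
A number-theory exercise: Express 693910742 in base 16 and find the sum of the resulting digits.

62

693910742 in base 16 is 295C3CD6.
Digit sum: 2+9+5+12+3+12+13+6 = 62.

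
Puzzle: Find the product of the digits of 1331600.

1×3×3×1×6×0×0 = 0

0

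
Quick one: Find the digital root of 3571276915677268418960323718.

8

3+5+7+1+2+7+6+9+1+5+6+7+7+2+6+8+4+1+8+9+6+0+3+2+3+7+1+8 = 134
1+3+4 = 8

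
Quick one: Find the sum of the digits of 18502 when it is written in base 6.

17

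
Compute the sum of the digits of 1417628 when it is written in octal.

1417628 in base 8 is 5320634.
Digit sum: 5+3+2+0+6+3+4 = 23.

23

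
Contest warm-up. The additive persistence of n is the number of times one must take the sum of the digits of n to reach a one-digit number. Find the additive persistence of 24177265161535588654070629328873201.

3

24177265161535588654070629328873201 → 149 → 14 → 5 (3 steps)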